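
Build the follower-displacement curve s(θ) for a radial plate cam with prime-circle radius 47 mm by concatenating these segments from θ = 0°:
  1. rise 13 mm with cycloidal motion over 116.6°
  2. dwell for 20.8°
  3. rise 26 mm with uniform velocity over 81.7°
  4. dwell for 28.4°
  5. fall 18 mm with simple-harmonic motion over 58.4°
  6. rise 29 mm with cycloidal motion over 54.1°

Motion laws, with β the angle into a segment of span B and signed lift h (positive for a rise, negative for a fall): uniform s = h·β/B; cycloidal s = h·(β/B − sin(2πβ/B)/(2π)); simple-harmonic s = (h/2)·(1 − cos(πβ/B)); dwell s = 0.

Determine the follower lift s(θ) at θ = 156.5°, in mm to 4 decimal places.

seg 1 [0°–116.6°] cycloidal, h=13: full span → s += 13 → s = 13.0000
seg 2 [116.6°–137.4°] dwell: s stays 13.0000
seg 3 [137.4°–219.1°] uniform, h=26: θ=156.5° here. β=19.1, B=81.7. 26·19.1/81.7 = 6.0783 → s = 19.0783

19.0783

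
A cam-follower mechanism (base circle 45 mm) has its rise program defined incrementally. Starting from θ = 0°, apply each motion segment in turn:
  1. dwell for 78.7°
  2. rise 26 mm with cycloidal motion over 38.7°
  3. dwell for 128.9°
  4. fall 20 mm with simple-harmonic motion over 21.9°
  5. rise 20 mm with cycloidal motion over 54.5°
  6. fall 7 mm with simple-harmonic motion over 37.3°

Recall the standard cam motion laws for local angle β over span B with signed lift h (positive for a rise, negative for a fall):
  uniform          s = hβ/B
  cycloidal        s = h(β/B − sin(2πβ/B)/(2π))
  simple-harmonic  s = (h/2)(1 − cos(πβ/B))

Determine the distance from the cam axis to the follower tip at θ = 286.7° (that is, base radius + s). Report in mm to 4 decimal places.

seg 1 [0°–78.7°] dwell: s stays 0.0000
seg 2 [78.7°–117.4°] cycloidal, h=26: full span → s += 26 → s = 26.0000
seg 3 [117.4°–246.3°] dwell: s stays 26.0000
seg 4 [246.3°–268.2°] simple-harmonic, h=-20: full span → s += -20 → s = 6.0000
seg 5 [268.2°–322.7°] cycloidal, h=20: θ=286.7° here. β=18.5, B=54.5. 20·(0.3394 − sin(2π·0.3394)/(2π)) = 4.0955 → s = 10.0955
radial distance = base radius + s = 45 + 10.0955 = 55.0955

55.0955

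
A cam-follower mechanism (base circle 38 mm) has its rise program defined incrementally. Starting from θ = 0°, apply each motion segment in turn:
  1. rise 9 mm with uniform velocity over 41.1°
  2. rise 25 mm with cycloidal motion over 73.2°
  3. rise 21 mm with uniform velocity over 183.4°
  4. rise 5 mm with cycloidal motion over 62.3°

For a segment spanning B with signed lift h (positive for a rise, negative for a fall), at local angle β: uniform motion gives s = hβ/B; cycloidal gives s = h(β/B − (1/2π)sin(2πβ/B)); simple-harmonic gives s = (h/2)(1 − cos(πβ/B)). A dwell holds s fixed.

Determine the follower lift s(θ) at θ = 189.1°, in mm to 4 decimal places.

seg 1 [0°–41.1°] uniform, h=9: full span → s += 9 → s = 9.0000
seg 2 [41.1°–114.3°] cycloidal, h=25: full span → s += 25 → s = 34.0000
seg 3 [114.3°–297.7°] uniform, h=21: θ=189.1° here. β=74.8, B=183.4. 21·74.8/183.4 = 8.5649 → s = 42.5649

42.5649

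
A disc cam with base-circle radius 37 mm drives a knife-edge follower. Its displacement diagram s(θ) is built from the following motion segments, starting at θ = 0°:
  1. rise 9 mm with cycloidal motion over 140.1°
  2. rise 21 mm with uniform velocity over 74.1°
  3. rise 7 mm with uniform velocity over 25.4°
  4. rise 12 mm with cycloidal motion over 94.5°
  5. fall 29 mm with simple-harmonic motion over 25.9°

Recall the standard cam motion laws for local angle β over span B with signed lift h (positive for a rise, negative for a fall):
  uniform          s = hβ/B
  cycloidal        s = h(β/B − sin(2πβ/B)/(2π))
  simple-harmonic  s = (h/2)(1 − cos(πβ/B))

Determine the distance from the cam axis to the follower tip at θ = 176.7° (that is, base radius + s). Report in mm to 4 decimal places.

seg 1 [0°–140.1°] cycloidal, h=9: full span → s += 9 → s = 9.0000
seg 2 [140.1°–214.2°] uniform, h=21: θ=176.7° here. β=36.6, B=74.1. 21·36.6/74.1 = 10.3725 → s = 19.3725
radial distance = base radius + s = 37 + 19.3725 = 56.3725

56.3725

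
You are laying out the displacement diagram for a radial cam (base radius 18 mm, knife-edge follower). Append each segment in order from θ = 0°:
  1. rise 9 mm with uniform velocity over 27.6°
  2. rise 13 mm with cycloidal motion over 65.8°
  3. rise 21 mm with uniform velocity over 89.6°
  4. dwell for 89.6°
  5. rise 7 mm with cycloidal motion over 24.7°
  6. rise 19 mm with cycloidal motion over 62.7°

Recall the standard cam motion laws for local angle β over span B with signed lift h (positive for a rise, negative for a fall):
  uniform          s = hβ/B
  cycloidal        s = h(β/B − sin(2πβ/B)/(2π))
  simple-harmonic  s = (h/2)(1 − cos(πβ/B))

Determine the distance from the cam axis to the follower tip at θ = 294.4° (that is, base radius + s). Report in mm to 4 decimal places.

seg 1 [0°–27.6°] uniform, h=9: full span → s += 9 → s = 9.0000
seg 2 [27.6°–93.4°] cycloidal, h=13: full span → s += 13 → s = 22.0000
seg 3 [93.4°–183°] uniform, h=21: full span → s += 21 → s = 43.0000
seg 4 [183°–272.6°] dwell: s stays 43.0000
seg 5 [272.6°–297.3°] cycloidal, h=7: θ=294.4° here. β=21.8, B=24.7. 7·(0.8826 − sin(2π·0.8826)/(2π)) = 6.9275 → s = 49.9275
radial distance = base radius + s = 18 + 49.9275 = 67.9275

67.9275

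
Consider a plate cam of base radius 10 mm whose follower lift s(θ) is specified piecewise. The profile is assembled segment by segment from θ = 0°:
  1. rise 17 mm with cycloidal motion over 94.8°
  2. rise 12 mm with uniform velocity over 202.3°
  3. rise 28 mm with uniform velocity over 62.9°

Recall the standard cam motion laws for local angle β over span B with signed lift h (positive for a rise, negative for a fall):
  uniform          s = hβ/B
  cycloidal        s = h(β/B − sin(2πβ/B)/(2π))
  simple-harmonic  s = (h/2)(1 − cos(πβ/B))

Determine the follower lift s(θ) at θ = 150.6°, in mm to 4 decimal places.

seg 1 [0°–94.8°] cycloidal, h=17: full span → s += 17 → s = 17.0000
seg 2 [94.8°–297.1°] uniform, h=12: θ=150.6° here. β=55.8, B=202.3. 12·55.8/202.3 = 3.3099 → s = 20.3099

20.3099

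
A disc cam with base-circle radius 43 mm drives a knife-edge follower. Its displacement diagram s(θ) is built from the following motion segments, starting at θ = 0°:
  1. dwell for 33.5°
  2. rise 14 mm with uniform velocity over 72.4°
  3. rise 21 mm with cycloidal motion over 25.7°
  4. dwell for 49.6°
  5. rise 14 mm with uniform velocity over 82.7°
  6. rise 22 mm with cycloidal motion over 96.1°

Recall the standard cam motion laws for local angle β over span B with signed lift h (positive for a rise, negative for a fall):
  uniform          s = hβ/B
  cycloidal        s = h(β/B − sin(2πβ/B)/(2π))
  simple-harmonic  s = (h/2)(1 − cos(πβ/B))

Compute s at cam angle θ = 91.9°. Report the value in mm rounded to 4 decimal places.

seg 1 [0°–33.5°] dwell: s stays 0.0000
seg 2 [33.5°–105.9°] uniform, h=14: θ=91.9° here. β=58.4, B=72.4. 14·58.4/72.4 = 11.2928 → s = 11.2928

11.2928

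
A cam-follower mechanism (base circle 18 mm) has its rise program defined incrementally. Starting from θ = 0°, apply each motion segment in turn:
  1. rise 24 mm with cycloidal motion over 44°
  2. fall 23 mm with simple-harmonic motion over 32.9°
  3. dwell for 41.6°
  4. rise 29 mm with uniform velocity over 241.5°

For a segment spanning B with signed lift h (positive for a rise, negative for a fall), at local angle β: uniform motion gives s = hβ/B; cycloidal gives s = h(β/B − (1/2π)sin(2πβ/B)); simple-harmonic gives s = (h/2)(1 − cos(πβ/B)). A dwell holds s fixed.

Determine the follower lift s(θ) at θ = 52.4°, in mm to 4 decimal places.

seg 1 [0°–44°] cycloidal, h=24: full span → s += 24 → s = 24.0000
seg 2 [44°–76.9°] simple-harmonic, h=-23: θ=52.4° here. β=8.4, B=32.9. -23/2·(1 − cos(π·0.2553)) = -3.5053 → s = 20.4947

20.4947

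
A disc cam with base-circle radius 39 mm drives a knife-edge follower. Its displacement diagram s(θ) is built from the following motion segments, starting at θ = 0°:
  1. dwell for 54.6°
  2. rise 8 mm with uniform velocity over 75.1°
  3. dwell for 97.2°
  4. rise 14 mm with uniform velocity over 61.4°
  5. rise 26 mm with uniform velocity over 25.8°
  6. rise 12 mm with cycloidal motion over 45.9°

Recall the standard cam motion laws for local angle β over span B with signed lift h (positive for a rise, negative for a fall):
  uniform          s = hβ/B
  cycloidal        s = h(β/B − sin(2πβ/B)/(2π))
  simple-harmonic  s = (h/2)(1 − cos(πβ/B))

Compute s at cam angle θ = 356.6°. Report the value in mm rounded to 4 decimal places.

seg 1 [0°–54.6°] dwell: s stays 0.0000
seg 2 [54.6°–129.7°] uniform, h=8: full span → s += 8 → s = 8.0000
seg 3 [129.7°–226.9°] dwell: s stays 8.0000
seg 4 [226.9°–288.3°] uniform, h=14: full span → s += 14 → s = 22.0000
seg 5 [288.3°–314.1°] uniform, h=26: full span → s += 26 → s = 48.0000
seg 6 [314.1°–360°] cycloidal, h=12: θ=356.6° here. β=42.5, B=45.9. 12·(0.9259 − sin(2π·0.9259)/(2π)) = 11.9683 → s = 59.9683

59.9683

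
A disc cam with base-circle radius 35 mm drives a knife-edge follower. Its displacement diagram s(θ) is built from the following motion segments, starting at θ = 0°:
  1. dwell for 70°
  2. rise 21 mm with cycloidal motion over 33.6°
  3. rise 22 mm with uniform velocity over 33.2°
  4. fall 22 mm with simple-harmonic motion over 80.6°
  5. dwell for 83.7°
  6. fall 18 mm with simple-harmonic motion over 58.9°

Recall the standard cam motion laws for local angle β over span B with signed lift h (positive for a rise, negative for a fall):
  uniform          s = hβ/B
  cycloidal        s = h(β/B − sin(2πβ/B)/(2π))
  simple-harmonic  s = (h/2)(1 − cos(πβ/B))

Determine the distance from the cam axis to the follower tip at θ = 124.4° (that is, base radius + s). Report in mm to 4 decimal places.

seg 1 [0°–70°] dwell: s stays 0.0000
seg 2 [70°–103.6°] cycloidal, h=21: full span → s += 21 → s = 21.0000
seg 3 [103.6°–136.8°] uniform, h=22: θ=124.4° here. β=20.8, B=33.2. 22·20.8/33.2 = 13.7831 → s = 34.7831
radial distance = base radius + s = 35 + 34.7831 = 69.7831

69.7831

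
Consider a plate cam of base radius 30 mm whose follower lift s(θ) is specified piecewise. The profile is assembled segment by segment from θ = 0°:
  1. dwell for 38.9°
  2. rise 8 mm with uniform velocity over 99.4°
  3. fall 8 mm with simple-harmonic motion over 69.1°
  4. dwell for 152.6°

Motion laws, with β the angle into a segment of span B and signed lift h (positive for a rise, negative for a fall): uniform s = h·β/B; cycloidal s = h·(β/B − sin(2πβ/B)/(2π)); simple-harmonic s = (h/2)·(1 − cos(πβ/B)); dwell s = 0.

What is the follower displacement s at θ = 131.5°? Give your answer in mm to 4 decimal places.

seg 1 [0°–38.9°] dwell: s stays 0.0000
seg 2 [38.9°–138.3°] uniform, h=8: θ=131.5° here. β=92.6, B=99.4. 8·92.6/99.4 = 7.4527 → s = 7.4527

7.4527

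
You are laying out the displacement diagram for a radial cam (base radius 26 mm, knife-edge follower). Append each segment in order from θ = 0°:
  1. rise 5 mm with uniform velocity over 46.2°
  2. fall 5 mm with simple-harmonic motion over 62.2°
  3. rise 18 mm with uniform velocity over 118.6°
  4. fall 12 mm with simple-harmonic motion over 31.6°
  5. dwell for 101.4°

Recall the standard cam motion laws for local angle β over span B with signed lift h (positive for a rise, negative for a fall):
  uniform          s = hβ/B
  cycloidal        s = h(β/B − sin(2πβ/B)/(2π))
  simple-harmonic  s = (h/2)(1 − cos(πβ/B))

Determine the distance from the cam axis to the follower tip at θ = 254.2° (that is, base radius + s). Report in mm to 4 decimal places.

seg 1 [0°–46.2°] uniform, h=5: full span → s += 5 → s = 5.0000
seg 2 [46.2°–108.4°] simple-harmonic, h=-5: full span → s += -5 → s = 0.0000
seg 3 [108.4°–227°] uniform, h=18: full span → s += 18 → s = 18.0000
seg 4 [227°–258.6°] simple-harmonic, h=-12: θ=254.2° here. β=27.2, B=31.6. -12/2·(1 − cos(π·0.8608)) = -11.4350 → s = 6.5650
radial distance = base radius + s = 26 + 6.5650 = 32.5650

32.5650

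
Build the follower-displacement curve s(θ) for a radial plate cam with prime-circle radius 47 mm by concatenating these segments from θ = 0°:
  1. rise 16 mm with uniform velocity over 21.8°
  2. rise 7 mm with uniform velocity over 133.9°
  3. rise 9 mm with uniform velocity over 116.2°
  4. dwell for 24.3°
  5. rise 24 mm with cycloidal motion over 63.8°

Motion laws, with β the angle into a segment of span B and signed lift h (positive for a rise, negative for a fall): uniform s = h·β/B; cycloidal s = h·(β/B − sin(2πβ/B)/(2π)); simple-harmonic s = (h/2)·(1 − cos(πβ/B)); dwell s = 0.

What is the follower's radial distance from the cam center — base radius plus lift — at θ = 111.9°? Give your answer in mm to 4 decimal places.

seg 1 [0°–21.8°] uniform, h=16: full span → s += 16 → s = 16.0000
seg 2 [21.8°–155.7°] uniform, h=7: θ=111.9° here. β=90.1, B=133.9. 7·90.1/133.9 = 4.7102 → s = 20.7102
radial distance = base radius + s = 47 + 20.7102 = 67.7102

67.7102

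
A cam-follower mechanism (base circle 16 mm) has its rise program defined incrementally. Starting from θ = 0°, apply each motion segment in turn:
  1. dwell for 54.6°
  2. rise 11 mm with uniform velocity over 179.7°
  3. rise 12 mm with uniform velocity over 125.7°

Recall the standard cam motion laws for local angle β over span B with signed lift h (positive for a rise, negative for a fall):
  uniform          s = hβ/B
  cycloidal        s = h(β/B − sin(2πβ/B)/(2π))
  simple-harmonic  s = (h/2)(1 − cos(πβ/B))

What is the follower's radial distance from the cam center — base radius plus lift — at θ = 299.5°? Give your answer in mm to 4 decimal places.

seg 1 [0°–54.6°] dwell: s stays 0.0000
seg 2 [54.6°–234.3°] uniform, h=11: full span → s += 11 → s = 11.0000
seg 3 [234.3°–360°] uniform, h=12: θ=299.5° here. β=65.2, B=125.7. 12·65.2/125.7 = 6.2243 → s = 17.2243
radial distance = base radius + s = 16 + 17.2243 = 33.2243

33.2243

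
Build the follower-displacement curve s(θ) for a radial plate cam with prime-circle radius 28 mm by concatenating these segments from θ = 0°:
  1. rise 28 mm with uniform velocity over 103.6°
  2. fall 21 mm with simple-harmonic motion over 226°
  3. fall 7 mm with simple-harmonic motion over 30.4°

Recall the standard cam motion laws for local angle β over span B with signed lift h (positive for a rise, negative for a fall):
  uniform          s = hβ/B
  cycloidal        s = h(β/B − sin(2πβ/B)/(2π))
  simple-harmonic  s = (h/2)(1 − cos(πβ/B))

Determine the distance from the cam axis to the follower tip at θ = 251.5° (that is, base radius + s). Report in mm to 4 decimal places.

seg 1 [0°–103.6°] uniform, h=28: full span → s += 28 → s = 28.0000
seg 2 [103.6°–329.6°] simple-harmonic, h=-21: θ=251.5° here. β=147.9, B=226. -21/2·(1 − cos(π·0.6544)) = -15.3965 → s = 12.6035
radial distance = base radius + s = 28 + 12.6035 = 40.6035

40.6035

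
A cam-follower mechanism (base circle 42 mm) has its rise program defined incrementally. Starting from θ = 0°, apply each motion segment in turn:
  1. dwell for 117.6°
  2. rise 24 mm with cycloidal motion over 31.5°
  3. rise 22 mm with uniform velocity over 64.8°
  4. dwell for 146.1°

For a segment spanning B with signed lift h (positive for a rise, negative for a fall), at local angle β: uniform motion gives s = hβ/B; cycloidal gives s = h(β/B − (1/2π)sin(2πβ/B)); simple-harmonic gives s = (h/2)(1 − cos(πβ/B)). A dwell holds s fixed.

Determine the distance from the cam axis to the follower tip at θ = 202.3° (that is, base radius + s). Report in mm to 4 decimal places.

seg 1 [0°–117.6°] dwell: s stays 0.0000
seg 2 [117.6°–149.1°] cycloidal, h=24: full span → s += 24 → s = 24.0000
seg 3 [149.1°–213.9°] uniform, h=22: θ=202.3° here. β=53.2, B=64.8. 22·53.2/64.8 = 18.0617 → s = 42.0617
radial distance = base radius + s = 42 + 42.0617 = 84.0617

84.0617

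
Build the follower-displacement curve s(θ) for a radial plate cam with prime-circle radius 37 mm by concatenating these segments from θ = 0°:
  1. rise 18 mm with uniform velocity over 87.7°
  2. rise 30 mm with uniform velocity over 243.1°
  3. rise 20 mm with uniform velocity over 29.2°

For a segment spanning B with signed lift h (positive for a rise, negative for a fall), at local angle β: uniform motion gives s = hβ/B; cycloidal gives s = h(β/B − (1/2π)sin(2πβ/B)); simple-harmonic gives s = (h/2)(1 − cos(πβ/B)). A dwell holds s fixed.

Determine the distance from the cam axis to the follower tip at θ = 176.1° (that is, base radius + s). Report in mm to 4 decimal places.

seg 1 [0°–87.7°] uniform, h=18: full span → s += 18 → s = 18.0000
seg 2 [87.7°–330.8°] uniform, h=30: θ=176.1° here. β=88.4, B=243.1. 30·88.4/243.1 = 10.9091 → s = 28.9091
radial distance = base radius + s = 37 + 28.9091 = 65.9091

65.9091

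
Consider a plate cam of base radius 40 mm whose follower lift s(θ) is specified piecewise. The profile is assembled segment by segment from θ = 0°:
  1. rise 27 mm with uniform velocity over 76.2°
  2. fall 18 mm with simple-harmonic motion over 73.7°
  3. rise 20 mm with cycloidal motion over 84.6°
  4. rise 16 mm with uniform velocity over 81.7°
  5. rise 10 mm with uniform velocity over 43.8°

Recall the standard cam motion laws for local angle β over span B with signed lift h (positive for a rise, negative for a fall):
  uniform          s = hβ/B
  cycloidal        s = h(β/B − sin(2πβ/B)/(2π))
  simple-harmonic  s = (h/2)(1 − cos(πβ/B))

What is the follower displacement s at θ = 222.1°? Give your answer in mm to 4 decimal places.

seg 1 [0°–76.2°] uniform, h=27: full span → s += 27 → s = 27.0000
seg 2 [76.2°–149.9°] simple-harmonic, h=-18: full span → s += -18 → s = 9.0000
seg 3 [149.9°–234.5°] cycloidal, h=20: θ=222.1° here. β=72.2, B=84.6. 20·(0.8534 − sin(2π·0.8534)/(2π)) = 19.6028 → s = 28.6028

28.6028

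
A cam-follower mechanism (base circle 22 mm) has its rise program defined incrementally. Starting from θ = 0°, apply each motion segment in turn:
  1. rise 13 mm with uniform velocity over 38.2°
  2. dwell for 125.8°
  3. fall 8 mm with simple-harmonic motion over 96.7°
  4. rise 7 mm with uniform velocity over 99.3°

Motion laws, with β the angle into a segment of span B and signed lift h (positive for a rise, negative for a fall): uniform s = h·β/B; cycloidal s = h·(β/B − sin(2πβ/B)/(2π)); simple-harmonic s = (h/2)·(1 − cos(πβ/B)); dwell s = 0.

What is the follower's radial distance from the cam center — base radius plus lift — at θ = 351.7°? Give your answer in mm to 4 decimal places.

seg 1 [0°–38.2°] uniform, h=13: full span → s += 13 → s = 13.0000
seg 2 [38.2°–164°] dwell: s stays 13.0000
seg 3 [164°–260.7°] simple-harmonic, h=-8: full span → s += -8 → s = 5.0000
seg 4 [260.7°–360°] uniform, h=7: θ=351.7° here. β=91, B=99.3. 7·91/99.3 = 6.4149 → s = 11.4149
radial distance = base radius + s = 22 + 11.4149 = 33.4149

33.4149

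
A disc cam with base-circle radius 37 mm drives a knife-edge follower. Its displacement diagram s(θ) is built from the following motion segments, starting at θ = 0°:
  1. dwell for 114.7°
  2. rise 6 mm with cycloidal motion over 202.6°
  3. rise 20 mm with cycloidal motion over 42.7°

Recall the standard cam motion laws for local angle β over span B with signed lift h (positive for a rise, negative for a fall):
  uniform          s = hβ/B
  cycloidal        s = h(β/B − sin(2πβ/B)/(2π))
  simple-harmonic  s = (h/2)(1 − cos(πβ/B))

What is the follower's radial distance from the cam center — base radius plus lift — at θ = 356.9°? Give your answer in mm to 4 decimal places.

seg 1 [0°–114.7°] dwell: s stays 0.0000
seg 2 [114.7°–317.3°] cycloidal, h=6: full span → s += 6 → s = 6.0000
seg 3 [317.3°–360°] cycloidal, h=20: θ=356.9° here. β=39.6, B=42.7. 20·(0.9274 − sin(2π·0.9274)/(2π)) = 19.9502 → s = 25.9502
radial distance = base radius + s = 37 + 25.9502 = 62.9502

62.9502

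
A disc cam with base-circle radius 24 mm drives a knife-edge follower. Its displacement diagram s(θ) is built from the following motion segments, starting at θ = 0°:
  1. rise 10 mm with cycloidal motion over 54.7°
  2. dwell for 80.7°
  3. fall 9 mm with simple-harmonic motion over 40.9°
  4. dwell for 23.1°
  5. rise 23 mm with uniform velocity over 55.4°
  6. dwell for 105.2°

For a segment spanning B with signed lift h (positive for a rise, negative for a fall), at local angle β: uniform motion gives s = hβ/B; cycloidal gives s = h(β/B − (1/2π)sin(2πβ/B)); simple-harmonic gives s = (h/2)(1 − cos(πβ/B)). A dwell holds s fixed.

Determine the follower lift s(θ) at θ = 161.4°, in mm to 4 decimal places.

seg 1 [0°–54.7°] cycloidal, h=10: full span → s += 10 → s = 10.0000
seg 2 [54.7°–135.4°] dwell: s stays 10.0000
seg 3 [135.4°–176.3°] simple-harmonic, h=-9: θ=161.4° here. β=26, B=40.9. -9/2·(1 − cos(π·0.6357)) = -6.3608 → s = 3.6392

3.6392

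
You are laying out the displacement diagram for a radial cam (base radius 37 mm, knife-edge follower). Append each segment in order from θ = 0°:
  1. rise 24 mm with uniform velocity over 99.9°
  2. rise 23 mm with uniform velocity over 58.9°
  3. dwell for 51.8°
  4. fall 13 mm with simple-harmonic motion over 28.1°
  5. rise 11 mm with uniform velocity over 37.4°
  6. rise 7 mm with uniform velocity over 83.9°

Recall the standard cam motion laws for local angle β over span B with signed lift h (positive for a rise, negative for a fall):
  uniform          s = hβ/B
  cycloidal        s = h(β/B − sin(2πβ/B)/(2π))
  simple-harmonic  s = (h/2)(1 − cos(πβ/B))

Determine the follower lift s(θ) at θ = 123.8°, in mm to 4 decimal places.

seg 1 [0°–99.9°] uniform, h=24: full span → s += 24 → s = 24.0000
seg 2 [99.9°–158.8°] uniform, h=23: θ=123.8° here. β=23.9, B=58.9. 23·23.9/58.9 = 9.3328 → s = 33.3328

33.3328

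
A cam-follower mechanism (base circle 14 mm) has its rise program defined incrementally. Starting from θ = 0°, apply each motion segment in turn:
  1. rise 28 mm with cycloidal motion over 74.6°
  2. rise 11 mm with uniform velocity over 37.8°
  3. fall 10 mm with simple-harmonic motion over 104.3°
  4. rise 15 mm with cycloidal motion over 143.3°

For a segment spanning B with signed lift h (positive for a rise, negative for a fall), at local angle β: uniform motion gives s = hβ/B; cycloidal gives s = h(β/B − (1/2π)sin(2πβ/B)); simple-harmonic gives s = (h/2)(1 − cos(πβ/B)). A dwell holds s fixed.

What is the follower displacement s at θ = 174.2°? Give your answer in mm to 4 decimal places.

seg 1 [0°–74.6°] cycloidal, h=28: full span → s += 28 → s = 28.0000
seg 2 [74.6°–112.4°] uniform, h=11: full span → s += 11 → s = 39.0000
seg 3 [112.4°–216.7°] simple-harmonic, h=-10: θ=174.2° here. β=61.8, B=104.3. -10/2·(1 − cos(π·0.5925)) = -6.4329 → s = 32.5671

32.5671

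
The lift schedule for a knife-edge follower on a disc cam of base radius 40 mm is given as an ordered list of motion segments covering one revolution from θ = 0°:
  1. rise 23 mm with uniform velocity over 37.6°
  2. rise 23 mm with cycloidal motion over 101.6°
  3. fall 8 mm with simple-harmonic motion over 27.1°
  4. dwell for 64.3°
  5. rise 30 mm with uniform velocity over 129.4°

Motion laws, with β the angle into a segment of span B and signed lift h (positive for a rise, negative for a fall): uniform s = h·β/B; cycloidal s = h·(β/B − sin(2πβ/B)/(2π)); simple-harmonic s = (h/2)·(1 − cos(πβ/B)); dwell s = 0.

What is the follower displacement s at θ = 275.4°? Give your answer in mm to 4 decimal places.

seg 1 [0°–37.6°] uniform, h=23: full span → s += 23 → s = 23.0000
seg 2 [37.6°–139.2°] cycloidal, h=23: full span → s += 23 → s = 46.0000
seg 3 [139.2°–166.3°] simple-harmonic, h=-8: full span → s += -8 → s = 38.0000
seg 4 [166.3°–230.6°] dwell: s stays 38.0000
seg 5 [230.6°–360°] uniform, h=30: θ=275.4° here. β=44.8, B=129.4. 30·44.8/129.4 = 10.3864 → s = 48.3864

48.3864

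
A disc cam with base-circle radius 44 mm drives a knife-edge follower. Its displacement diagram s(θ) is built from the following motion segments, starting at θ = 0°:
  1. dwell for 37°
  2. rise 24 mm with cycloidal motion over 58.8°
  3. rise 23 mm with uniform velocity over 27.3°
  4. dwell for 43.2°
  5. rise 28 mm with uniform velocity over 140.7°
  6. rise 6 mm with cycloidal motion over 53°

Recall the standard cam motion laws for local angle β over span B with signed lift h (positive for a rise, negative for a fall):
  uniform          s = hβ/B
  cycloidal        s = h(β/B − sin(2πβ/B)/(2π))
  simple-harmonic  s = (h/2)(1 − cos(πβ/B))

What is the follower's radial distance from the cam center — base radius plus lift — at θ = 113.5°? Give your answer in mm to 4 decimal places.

seg 1 [0°–37°] dwell: s stays 0.0000
seg 2 [37°–95.8°] cycloidal, h=24: full span → s += 24 → s = 24.0000
seg 3 [95.8°–123.1°] uniform, h=23: θ=113.5° here. β=17.7, B=27.3. 23·17.7/27.3 = 14.9121 → s = 38.9121
radial distance = base radius + s = 44 + 38.9121 = 82.9121

82.9121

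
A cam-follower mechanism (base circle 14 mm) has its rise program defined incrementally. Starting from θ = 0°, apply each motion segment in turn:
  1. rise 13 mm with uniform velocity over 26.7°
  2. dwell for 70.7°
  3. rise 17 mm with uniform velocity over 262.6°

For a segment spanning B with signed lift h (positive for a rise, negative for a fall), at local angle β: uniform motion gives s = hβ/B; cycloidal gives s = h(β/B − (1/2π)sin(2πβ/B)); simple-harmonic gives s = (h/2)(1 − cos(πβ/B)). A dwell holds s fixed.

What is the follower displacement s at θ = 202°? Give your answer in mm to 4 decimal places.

seg 1 [0°–26.7°] uniform, h=13: full span → s += 13 → s = 13.0000
seg 2 [26.7°–97.4°] dwell: s stays 13.0000
seg 3 [97.4°–360°] uniform, h=17: θ=202° here. β=104.6, B=262.6. 17·104.6/262.6 = 6.7715 → s = 19.7715

19.7715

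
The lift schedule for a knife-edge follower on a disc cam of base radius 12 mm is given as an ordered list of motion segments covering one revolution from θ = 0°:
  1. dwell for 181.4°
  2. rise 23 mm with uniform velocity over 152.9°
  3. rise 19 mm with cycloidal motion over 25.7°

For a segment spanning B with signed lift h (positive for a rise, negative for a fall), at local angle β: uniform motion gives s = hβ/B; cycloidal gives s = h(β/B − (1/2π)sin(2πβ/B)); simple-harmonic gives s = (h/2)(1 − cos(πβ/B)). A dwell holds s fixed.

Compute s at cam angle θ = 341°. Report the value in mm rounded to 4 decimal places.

seg 1 [0°–181.4°] dwell: s stays 0.0000
seg 2 [181.4°–334.3°] uniform, h=23: full span → s += 23 → s = 23.0000
seg 3 [334.3°–360°] cycloidal, h=19: θ=341° here. β=6.7, B=25.7. 19·(0.2607 − sin(2π·0.2607)/(2π)) = 1.9362 → s = 24.9362

24.9362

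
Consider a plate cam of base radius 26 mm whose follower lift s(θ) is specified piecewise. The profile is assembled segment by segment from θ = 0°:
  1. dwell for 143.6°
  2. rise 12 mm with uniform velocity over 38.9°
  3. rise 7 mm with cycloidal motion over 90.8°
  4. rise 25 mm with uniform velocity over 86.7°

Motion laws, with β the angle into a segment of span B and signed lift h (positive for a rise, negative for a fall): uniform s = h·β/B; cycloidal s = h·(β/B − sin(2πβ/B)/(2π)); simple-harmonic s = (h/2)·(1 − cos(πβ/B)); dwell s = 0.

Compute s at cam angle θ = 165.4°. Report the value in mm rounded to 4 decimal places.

seg 1 [0°–143.6°] dwell: s stays 0.0000
seg 2 [143.6°–182.5°] uniform, h=12: θ=165.4° here. β=21.8, B=38.9. 12·21.8/38.9 = 6.7249 → s = 6.7249

6.7249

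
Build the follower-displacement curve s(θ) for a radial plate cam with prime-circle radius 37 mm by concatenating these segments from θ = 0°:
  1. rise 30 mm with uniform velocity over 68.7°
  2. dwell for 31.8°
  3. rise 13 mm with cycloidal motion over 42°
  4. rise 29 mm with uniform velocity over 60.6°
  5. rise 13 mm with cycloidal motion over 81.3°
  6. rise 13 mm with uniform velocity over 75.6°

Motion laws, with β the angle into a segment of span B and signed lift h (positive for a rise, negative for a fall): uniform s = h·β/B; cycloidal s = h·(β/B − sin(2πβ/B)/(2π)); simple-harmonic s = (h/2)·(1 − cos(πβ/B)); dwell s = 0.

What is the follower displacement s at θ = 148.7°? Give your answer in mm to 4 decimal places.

seg 1 [0°–68.7°] uniform, h=30: full span → s += 30 → s = 30.0000
seg 2 [68.7°–100.5°] dwell: s stays 30.0000
seg 3 [100.5°–142.5°] cycloidal, h=13: full span → s += 13 → s = 43.0000
seg 4 [142.5°–203.1°] uniform, h=29: θ=148.7° here. β=6.2, B=60.6. 29·6.2/60.6 = 2.9670 → s = 45.9670

45.9670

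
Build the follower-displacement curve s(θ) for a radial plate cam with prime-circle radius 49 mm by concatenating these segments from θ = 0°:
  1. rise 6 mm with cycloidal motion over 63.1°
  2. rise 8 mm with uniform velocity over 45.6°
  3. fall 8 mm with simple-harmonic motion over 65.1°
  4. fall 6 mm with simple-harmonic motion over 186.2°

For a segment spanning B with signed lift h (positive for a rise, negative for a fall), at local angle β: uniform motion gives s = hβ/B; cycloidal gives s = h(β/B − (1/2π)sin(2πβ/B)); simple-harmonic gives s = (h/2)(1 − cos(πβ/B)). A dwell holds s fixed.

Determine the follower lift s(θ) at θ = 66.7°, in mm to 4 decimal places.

seg 1 [0°–63.1°] cycloidal, h=6: full span → s += 6 → s = 6.0000
seg 2 [63.1°–108.7°] uniform, h=8: θ=66.7° here. β=3.6, B=45.6. 8·3.6/45.6 = 0.6316 → s = 6.6316

6.6316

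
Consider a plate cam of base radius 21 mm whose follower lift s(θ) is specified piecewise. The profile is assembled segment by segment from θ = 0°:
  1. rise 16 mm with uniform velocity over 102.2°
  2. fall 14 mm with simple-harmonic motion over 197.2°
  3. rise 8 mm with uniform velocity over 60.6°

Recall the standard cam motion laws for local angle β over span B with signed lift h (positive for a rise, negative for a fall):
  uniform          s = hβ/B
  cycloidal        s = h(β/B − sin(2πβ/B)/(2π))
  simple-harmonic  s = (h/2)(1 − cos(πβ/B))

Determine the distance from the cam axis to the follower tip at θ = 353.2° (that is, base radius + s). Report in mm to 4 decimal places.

seg 1 [0°–102.2°] uniform, h=16: full span → s += 16 → s = 16.0000
seg 2 [102.2°–299.4°] simple-harmonic, h=-14: full span → s += -14 → s = 2.0000
seg 3 [299.4°–360°] uniform, h=8: θ=353.2° here. β=53.8, B=60.6. 8·53.8/60.6 = 7.1023 → s = 9.1023
radial distance = base radius + s = 21 + 9.1023 = 30.1023

30.1023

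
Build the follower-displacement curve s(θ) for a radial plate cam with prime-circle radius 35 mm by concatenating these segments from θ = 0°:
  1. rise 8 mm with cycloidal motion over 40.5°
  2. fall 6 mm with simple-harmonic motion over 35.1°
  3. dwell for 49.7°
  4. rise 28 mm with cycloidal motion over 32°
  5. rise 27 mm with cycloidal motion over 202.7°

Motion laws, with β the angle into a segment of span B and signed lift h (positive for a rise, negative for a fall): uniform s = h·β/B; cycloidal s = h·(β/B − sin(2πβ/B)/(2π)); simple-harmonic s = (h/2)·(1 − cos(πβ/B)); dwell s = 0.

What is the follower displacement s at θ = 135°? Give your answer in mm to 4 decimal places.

seg 1 [0°–40.5°] cycloidal, h=8: full span → s += 8 → s = 8.0000
seg 2 [40.5°–75.6°] simple-harmonic, h=-6: full span → s += -6 → s = 2.0000
seg 3 [75.6°–125.3°] dwell: s stays 2.0000
seg 4 [125.3°–157.3°] cycloidal, h=28: θ=135° here. β=9.7, B=32. 28·(0.3031 − sin(2π·0.3031)/(2π)) = 4.2771 → s = 6.2771

6.2771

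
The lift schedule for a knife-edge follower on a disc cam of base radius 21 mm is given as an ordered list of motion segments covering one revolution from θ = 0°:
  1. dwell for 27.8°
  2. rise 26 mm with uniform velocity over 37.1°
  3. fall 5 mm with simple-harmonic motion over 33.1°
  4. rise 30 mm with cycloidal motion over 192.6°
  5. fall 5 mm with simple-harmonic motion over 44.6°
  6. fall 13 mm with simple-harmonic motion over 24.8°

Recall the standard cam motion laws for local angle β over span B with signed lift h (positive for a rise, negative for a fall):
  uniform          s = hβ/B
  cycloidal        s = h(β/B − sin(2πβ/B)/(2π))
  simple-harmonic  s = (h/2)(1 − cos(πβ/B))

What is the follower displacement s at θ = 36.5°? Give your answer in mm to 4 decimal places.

seg 1 [0°–27.8°] dwell: s stays 0.0000
seg 2 [27.8°–64.9°] uniform, h=26: θ=36.5° here. β=8.7, B=37.1. 26·8.7/37.1 = 6.0970 → s = 6.0970

6.0970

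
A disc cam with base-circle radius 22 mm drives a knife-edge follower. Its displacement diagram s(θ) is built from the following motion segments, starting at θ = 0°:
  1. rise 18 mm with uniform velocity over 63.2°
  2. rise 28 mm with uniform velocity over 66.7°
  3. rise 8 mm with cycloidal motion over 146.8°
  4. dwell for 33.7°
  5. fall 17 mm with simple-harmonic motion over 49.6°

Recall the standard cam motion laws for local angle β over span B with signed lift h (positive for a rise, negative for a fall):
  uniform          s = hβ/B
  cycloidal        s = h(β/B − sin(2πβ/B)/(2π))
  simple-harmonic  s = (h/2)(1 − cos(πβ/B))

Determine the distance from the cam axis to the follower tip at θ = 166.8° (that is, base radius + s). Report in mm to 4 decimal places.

seg 1 [0°–63.2°] uniform, h=18: full span → s += 18 → s = 18.0000
seg 2 [63.2°–129.9°] uniform, h=28: full span → s += 28 → s = 46.0000
seg 3 [129.9°–276.7°] cycloidal, h=8: θ=166.8° here. β=36.9, B=146.8. 8·(0.2514 − sin(2π·0.2514)/(2π)) = 0.7377 → s = 46.7377
radial distance = base radius + s = 22 + 46.7377 = 68.7377

68.7377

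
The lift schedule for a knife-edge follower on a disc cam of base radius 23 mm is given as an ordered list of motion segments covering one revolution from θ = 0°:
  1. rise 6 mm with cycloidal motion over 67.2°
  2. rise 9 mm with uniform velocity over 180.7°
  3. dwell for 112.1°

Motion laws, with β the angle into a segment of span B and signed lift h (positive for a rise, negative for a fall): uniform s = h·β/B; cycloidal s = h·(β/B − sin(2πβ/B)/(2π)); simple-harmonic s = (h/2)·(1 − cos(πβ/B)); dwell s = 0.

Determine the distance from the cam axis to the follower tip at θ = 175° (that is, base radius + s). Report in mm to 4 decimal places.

seg 1 [0°–67.2°] cycloidal, h=6: full span → s += 6 → s = 6.0000
seg 2 [67.2°–247.9°] uniform, h=9: θ=175° here. β=107.8, B=180.7. 9·107.8/180.7 = 5.3691 → s = 11.3691
radial distance = base radius + s = 23 + 11.3691 = 34.3691

34.3691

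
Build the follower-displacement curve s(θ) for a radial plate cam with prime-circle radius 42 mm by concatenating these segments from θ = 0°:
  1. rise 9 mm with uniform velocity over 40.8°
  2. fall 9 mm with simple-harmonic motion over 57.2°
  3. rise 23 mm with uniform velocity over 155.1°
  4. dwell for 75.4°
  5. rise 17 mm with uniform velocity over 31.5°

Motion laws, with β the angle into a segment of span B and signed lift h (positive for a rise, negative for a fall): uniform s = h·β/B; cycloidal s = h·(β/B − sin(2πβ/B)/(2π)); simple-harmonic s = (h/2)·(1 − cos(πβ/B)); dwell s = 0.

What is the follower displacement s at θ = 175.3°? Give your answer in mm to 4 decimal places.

seg 1 [0°–40.8°] uniform, h=9: full span → s += 9 → s = 9.0000
seg 2 [40.8°–98°] simple-harmonic, h=-9: full span → s += -9 → s = 0.0000
seg 3 [98°–253.1°] uniform, h=23: θ=175.3° here. β=77.3, B=155.1. 23·77.3/155.1 = 11.4629 → s = 11.4629

11.4629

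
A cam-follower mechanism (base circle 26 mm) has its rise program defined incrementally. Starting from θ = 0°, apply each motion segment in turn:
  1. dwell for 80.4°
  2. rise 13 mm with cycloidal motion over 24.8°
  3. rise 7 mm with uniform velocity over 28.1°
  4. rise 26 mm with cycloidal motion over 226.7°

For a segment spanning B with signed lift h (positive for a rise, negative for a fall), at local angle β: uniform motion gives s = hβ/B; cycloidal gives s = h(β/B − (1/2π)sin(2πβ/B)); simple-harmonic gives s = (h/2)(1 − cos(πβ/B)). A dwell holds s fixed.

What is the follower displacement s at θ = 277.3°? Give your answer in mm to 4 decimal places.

seg 1 [0°–80.4°] dwell: s stays 0.0000
seg 2 [80.4°–105.2°] cycloidal, h=13: full span → s += 13 → s = 13.0000
seg 3 [105.2°–133.3°] uniform, h=7: full span → s += 7 → s = 20.0000
seg 4 [133.3°–360°] cycloidal, h=26: θ=277.3° here. β=144, B=226.7. 26·(0.6352 − sin(2π·0.6352)/(2π)) = 19.6226 → s = 39.6226

39.6226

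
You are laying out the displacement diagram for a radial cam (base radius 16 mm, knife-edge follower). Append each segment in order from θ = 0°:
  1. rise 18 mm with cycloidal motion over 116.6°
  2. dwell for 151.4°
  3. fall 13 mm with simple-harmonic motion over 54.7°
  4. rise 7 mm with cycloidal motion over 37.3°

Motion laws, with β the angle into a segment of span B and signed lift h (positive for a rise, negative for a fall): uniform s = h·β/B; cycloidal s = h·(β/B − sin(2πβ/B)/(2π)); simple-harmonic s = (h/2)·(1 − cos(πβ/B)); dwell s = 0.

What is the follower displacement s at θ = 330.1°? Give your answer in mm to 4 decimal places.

seg 1 [0°–116.6°] cycloidal, h=18: full span → s += 18 → s = 18.0000
seg 2 [116.6°–268°] dwell: s stays 18.0000
seg 3 [268°–322.7°] simple-harmonic, h=-13: full span → s += -13 → s = 5.0000
seg 4 [322.7°–360°] cycloidal, h=7: θ=330.1° here. β=7.4, B=37.3. 7·(0.1984 − sin(2π·0.1984)/(2π)) = 0.3327 → s = 5.3327

5.3327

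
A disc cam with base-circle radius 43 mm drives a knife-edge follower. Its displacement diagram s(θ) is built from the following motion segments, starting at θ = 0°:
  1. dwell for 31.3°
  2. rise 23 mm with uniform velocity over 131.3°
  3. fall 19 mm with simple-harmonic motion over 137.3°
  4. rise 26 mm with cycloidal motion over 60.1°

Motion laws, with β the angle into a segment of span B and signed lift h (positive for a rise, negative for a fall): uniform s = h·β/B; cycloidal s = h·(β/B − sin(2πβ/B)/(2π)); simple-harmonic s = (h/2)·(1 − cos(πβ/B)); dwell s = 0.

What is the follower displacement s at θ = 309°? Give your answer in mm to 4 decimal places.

seg 1 [0°–31.3°] dwell: s stays 0.0000
seg 2 [31.3°–162.6°] uniform, h=23: full span → s += 23 → s = 23.0000
seg 3 [162.6°–299.9°] simple-harmonic, h=-19: full span → s += -19 → s = 4.0000
seg 4 [299.9°–360°] cycloidal, h=26: θ=309° here. β=9.1, B=60.1. 26·(0.1514 − sin(2π·0.1514)/(2π)) = 0.5676 → s = 4.5676

4.5676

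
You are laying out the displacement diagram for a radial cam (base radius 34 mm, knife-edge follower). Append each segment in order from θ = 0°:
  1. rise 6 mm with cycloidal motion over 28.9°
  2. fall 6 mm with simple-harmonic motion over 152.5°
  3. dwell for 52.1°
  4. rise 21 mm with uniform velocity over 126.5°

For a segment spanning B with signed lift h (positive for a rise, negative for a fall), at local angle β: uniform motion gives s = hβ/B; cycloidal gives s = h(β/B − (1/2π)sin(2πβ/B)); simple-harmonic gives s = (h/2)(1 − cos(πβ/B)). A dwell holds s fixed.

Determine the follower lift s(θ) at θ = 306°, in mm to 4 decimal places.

seg 1 [0°–28.9°] cycloidal, h=6: full span → s += 6 → s = 6.0000
seg 2 [28.9°–181.4°] simple-harmonic, h=-6: full span → s += -6 → s = 0.0000
seg 3 [181.4°–233.5°] dwell: s stays 0.0000
seg 4 [233.5°–360°] uniform, h=21: θ=306° here. β=72.5, B=126.5. 21·72.5/126.5 = 12.0356 → s = 12.0356

12.0356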